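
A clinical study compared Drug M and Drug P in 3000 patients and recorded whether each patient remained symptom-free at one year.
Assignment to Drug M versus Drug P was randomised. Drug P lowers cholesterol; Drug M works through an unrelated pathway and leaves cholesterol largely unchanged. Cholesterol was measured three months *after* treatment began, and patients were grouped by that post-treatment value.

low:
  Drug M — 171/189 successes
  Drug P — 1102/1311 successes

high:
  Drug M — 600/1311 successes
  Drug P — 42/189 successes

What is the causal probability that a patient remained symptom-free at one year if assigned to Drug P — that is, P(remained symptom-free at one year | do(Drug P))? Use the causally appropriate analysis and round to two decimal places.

The cholesterol-specific comparison favours Drug M throughout, but the pooled figures favour Drug P. The question is whether to condition on cholesterol.
Cholesterol here is a post-treatment variable shaped by the drug; conditioning on it would introduce bias rather than remove it. The overall comparison is the causal one.
So P(outcome | do(Drug P)) is just the pooled rate for Drug P: 1144/1500 = 0.763.

0.76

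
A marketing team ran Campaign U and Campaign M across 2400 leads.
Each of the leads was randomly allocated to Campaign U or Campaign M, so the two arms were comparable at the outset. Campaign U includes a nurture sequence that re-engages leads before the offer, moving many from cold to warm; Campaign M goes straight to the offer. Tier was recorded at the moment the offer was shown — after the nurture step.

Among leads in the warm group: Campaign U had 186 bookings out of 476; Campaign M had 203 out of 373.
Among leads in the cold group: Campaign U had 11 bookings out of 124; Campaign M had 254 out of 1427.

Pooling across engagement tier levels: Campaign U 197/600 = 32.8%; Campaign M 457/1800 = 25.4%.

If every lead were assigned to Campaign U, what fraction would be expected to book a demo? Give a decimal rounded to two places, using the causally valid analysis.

0.33

The stratified and pooled comparisons disagree (Campaign M wins within each engagement tier; Campaign U wins overall), so the answer turns on the causal role of engagement tier.
The distribution of engagement tier is itself part of what the campaign does — it is an intermediate outcome. Holding it fixed would remove that part of the effect; the total effect is the pooled difference.
So P(outcome | do(Campaign U)) is just the pooled rate for Campaign U: 197/600 = 0.328.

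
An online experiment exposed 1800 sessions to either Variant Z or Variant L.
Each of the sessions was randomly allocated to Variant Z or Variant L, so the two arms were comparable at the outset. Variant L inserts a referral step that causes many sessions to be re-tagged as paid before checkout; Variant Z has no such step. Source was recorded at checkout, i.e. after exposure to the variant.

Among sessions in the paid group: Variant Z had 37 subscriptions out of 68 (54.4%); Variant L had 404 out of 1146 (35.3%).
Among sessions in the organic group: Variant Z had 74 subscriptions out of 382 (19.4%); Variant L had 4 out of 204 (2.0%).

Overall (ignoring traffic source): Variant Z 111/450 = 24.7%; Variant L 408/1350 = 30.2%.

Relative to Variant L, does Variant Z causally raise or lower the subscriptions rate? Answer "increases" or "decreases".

Traffic source here is a post-treatment variable shaped by the variant; conditioning on it would introduce bias rather than remove it. The overall comparison is the causal one.
Pooled: Variant Z 24.7% vs Variant L 30.2%; Variant L is higher overall.

decreases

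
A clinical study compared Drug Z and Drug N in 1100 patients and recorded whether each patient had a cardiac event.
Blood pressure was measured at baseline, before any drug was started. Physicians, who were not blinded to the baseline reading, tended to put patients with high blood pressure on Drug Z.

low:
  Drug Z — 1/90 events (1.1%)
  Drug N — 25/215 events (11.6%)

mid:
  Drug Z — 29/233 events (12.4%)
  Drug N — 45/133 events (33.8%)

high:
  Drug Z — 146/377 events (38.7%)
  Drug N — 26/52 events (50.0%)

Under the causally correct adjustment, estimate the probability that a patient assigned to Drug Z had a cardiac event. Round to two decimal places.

0.20

The imbalance in blood pressure arose from how patients were allocated, not from anything the drug did; and blood pressure independently affects the outcome. The pooled gap is confounded — condition on blood pressure.
Standardising Drug Z to the population blood pressure mix: 0.277·1/90 + 0.333·29/233 + 0.390·146/377 = 0.196.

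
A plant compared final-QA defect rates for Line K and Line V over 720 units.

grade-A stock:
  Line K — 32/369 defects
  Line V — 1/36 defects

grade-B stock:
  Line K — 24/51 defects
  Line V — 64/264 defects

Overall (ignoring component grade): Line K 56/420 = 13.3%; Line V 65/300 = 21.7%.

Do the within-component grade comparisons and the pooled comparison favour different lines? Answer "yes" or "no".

yes

Within each component grade level (grade-A stock 8.7% vs 2.8%; grade-B stock 47.1% vs 24.2%), Line V has the lower rate every time. Pooled: 13.3% vs 21.7% — Line K has the lower rate overall. The two comparisons disagree.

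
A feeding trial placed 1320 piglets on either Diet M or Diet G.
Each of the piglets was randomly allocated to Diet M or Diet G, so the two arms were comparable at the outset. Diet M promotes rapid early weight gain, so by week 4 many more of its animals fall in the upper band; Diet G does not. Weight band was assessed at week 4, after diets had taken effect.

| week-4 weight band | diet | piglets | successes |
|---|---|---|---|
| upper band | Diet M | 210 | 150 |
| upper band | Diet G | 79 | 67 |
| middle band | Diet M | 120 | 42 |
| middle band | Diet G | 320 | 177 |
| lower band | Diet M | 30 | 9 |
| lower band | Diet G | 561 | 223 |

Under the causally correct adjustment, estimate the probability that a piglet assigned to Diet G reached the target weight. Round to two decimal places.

0.49

Week-4 weight band is downstream of the diet. One should not condition on a consequence of treatment, so the overall rates are the right comparison.
So P(outcome | do(Diet G)) is just the pooled rate for Diet G: 467/960 = 0.486.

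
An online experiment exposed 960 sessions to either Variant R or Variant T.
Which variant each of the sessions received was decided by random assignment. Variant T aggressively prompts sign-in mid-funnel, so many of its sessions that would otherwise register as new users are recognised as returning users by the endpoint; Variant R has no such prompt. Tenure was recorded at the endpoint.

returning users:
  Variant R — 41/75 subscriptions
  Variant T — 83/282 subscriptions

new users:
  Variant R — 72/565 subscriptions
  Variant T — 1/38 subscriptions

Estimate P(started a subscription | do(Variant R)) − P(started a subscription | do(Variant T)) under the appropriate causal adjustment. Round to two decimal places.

-0.09

User tenure here is a post-treatment variable shaped by the variant; conditioning on it would introduce bias rather than remove it. The overall comparison is the causal one.
The causal difference is the pooled difference: 0.177 − 0.263 = -0.086.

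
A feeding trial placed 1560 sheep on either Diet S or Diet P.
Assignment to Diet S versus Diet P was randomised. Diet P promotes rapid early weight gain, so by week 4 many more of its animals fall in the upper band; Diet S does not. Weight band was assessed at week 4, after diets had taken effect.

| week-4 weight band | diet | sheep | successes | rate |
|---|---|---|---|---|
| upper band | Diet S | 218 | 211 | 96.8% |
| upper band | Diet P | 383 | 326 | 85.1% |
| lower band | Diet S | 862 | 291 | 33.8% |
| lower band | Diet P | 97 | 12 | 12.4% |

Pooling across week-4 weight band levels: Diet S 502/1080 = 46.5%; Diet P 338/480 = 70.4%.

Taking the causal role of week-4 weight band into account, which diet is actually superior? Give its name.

Diet P

Because the diet influences week-4 weight band, week-4 weight band is a post-treatment mediator, not a confounder. Stratifying on it would bias the estimate; the causal effect is the crude pooled difference.
Pooled: Diet S 46.5% vs Diet P 70.4%; Diet P is higher overall.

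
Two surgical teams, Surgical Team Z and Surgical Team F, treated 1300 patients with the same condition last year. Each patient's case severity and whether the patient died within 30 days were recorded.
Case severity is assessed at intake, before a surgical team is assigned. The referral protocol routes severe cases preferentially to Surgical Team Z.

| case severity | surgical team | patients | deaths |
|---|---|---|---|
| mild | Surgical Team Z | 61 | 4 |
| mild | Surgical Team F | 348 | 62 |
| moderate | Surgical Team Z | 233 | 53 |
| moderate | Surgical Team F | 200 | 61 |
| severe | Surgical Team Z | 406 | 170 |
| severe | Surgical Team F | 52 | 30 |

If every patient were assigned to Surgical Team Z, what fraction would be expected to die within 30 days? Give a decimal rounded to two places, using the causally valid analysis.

0.24

Nothing the surgical team does changes case severity; the imbalance is an allocation artefact. With case severity also predicting the outcome, the pooled figure is confounded, and the within-stratum comparison is the causal one.
Standardising Surgical Team Z to the population case severity mix: 0.315·4/61 + 0.333·53/233 + 0.352·170/406 = 0.244.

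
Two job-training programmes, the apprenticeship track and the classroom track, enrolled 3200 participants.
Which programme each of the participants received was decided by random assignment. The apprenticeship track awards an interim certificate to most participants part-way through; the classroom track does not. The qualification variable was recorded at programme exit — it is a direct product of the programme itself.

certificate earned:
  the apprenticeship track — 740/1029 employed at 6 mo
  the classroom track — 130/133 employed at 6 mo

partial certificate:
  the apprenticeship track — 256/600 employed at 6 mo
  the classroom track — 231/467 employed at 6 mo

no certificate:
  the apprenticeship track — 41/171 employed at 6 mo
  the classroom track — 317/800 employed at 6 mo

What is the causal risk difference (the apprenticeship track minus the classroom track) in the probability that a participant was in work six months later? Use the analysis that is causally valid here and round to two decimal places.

the classroom track is higher inside every qualification attained during the programme stratum but the apprenticeship track is higher in aggregate. Whether to stratify depends on how qualification attained during the programme relates to the programme.
Qualification attained during the programme lies on the pathway programme → qualification attained during the programme → outcome, so adjusting for it blocks the indirect effect. For the total causal effect of programme, use the unadjusted pooled rates.
The causal difference is the pooled difference: 0.576 − 0.484 = +0.092.

+0.09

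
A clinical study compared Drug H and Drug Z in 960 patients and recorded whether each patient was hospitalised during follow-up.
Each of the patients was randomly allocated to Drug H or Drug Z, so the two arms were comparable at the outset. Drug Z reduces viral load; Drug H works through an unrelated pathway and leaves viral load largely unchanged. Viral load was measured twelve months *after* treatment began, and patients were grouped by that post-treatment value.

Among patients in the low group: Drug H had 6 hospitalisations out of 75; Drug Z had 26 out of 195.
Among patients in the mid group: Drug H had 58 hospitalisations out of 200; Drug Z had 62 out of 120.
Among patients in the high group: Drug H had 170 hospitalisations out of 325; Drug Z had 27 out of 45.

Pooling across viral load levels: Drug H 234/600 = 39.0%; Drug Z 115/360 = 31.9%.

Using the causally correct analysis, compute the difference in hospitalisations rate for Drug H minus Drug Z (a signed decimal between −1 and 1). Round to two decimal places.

Stratifying would compare drugs among patients the drugs themselves sorted into viral load groups — a form of selection on an intermediate. The unconditioned pooled rates give the total causal effect.
The causal difference is the pooled difference: 0.390 − 0.319 = +0.071.

+0.07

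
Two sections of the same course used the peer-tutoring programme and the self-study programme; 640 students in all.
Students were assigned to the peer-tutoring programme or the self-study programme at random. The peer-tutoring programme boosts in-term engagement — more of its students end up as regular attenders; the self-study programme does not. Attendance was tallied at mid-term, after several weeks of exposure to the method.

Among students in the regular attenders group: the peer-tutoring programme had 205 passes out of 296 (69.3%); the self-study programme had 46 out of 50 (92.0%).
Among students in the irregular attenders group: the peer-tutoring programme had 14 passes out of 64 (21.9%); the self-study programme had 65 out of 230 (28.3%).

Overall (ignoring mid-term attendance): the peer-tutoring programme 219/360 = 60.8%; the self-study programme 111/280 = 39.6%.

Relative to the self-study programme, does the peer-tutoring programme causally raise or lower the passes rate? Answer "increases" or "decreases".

increases

Mid-term attendance here is a post-treatment variable shaped by the teaching method; conditioning on it would introduce bias rather than remove it. The overall comparison is the causal one.
Pooled: the peer-tutoring programme 60.8% vs the self-study programme 39.6%; the peer-tutoring programme is higher overall.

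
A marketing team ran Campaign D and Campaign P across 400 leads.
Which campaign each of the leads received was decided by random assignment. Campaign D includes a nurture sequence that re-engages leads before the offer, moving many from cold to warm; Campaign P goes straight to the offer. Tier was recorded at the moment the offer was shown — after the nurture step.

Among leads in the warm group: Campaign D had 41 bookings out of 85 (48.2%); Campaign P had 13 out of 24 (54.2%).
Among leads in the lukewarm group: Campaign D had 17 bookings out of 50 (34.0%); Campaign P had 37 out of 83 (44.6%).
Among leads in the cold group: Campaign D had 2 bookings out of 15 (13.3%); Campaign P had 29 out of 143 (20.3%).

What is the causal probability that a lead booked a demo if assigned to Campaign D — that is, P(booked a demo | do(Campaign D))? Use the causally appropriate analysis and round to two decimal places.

Engagement tier here is a post-treatment variable shaped by the campaign; conditioning on it would introduce bias rather than remove it. The overall comparison is the causal one.
So P(outcome | do(Campaign D)) is just the pooled rate for Campaign D: 60/150 = 0.400.

0.40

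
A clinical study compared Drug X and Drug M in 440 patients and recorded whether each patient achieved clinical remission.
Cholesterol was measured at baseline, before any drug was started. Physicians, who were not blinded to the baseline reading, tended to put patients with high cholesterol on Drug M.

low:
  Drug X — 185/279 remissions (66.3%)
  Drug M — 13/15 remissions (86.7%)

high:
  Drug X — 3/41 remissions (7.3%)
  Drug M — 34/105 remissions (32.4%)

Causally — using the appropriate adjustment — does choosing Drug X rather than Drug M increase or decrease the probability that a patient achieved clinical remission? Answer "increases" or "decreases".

Cholesterol is set before the drug has any effect — it is not caused by the drug — and it independently drives the outcome. That makes it a confounder, so the causal comparison is within cholesterol levels.
Within each level — low: 66.3% vs 86.7%; high: 7.3% vs 32.4% — Drug M is higher every time.

decreases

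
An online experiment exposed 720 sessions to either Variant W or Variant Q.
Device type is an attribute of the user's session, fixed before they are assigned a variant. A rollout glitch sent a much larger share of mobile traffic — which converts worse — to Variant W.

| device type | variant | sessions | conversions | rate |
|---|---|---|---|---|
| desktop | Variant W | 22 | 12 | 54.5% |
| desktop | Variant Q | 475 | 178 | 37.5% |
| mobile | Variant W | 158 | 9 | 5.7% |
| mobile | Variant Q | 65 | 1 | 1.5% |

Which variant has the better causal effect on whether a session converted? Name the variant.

Since device type is a pre-existing factor (not a product of the variant) and it affects the outcome on its own, it is a confounder. The stratified rates, not the pooled rate, identify the causal effect.
Within each level — desktop: 54.5% vs 37.5%; mobile: 5.7% vs 1.5% — Variant W is higher every time.

Variant W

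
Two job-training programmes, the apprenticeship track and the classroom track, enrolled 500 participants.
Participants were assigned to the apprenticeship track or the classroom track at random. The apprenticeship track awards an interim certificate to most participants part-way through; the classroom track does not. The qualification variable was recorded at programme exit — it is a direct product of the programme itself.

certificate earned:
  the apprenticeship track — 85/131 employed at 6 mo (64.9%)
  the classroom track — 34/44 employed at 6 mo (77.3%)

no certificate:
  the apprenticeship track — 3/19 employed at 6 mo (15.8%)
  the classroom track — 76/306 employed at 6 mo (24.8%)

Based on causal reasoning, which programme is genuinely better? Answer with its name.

The distribution of qualification attained during the programme is itself part of what the programme does — it is an intermediate outcome. Holding it fixed would remove that part of the effect; the total effect is the pooled difference.
Pooled: the apprenticeship track 58.7% vs the classroom track 31.4%; the apprenticeship track is higher overall.

the apprenticeship track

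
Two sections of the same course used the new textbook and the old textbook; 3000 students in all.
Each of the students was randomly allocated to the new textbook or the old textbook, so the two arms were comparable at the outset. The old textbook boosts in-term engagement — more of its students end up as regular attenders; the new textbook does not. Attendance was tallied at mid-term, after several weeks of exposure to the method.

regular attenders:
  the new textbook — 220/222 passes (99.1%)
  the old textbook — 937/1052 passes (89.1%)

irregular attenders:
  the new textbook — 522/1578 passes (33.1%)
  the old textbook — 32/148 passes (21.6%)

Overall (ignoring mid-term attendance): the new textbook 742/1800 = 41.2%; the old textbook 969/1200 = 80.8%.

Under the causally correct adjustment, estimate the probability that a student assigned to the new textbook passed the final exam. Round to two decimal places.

Within every mid-term attendance level the new textbook has the higher rate, yet pooled the old textbook does — Simpson's reversal.
Because the teaching method influences mid-term attendance, mid-term attendance is a post-treatment mediator, not a confounder. Stratifying on it would bias the estimate; the causal effect is the crude pooled difference.
So P(outcome | do(the new textbook)) is just the pooled rate for the new textbook: 742/1800 = 0.412.

0.41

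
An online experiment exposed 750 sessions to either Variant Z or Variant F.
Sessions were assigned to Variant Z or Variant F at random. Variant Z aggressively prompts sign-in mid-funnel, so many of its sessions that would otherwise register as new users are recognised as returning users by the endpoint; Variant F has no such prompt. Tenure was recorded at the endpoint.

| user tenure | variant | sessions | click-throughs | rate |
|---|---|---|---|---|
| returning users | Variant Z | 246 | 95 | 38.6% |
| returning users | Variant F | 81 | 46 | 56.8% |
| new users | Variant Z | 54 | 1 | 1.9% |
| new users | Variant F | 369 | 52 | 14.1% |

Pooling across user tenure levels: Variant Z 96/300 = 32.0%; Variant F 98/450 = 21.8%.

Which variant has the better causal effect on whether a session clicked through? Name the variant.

The user tenure-specific comparison favours Variant F throughout, but the pooled figures favour Variant Z. The question is whether to condition on user tenure.
User tenure is recorded after the variant and is itself shifted by it — it sits on the causal path from variant to outcome. Conditioning on a mediator would strip out part of the effect we want; the pooled comparison gives the total causal effect.
Pooled: Variant Z 32.0% vs Variant F 21.8%; Variant Z is higher overall.

Variant Z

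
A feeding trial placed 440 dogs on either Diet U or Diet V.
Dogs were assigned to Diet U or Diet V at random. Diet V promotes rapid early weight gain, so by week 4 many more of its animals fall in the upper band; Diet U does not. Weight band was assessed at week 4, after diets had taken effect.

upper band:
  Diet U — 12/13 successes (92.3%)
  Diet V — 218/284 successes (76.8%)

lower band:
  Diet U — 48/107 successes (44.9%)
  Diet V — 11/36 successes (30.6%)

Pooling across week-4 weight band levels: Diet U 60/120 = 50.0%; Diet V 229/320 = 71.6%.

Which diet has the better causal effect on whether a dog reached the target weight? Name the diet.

Within every week-4 weight band level Diet U has the higher rate, yet pooled Diet V does — Simpson's reversal.
Because the diet influences week-4 weight band, week-4 weight band is a post-treatment mediator, not a confounder. Stratifying on it would bias the estimate; the causal effect is the crude pooled difference.
Pooled: Diet U 50.0% vs Diet V 71.6%; Diet V is higher overall.

Diet V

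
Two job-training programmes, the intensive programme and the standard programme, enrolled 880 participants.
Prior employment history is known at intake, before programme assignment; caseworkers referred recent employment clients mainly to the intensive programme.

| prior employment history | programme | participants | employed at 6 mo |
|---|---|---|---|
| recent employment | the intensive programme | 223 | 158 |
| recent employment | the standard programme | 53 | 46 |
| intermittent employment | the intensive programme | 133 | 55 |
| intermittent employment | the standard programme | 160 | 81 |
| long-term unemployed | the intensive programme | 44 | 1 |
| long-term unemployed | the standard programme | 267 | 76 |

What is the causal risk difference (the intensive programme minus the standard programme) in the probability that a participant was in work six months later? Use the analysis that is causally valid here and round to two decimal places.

-0.17

The stratified and pooled comparisons disagree (the standard programme wins within each prior employment history; the intensive programme wins overall), so the answer turns on the causal role of prior employment history.
Since prior employment history is a pre-existing factor (not a product of the programme) and it affects the outcome on its own, it is a confounder. The stratified rates, not the pooled rate, identify the causal effect.
Adjusting over the population distribution of prior employment history: 0.314·(0.709−0.868) + 0.333·(0.414−0.506) + 0.353·(0.023−0.285) = -0.173.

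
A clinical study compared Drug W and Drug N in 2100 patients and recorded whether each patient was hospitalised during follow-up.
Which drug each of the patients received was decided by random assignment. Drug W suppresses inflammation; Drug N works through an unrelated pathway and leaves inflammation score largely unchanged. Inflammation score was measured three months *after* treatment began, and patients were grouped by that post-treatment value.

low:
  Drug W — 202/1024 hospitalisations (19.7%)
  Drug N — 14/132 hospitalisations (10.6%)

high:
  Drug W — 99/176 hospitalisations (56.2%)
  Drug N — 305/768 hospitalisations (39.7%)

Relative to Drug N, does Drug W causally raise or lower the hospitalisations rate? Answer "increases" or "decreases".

Inflammation score here is a post-treatment variable shaped by the drug; conditioning on it would introduce bias rather than remove it. The overall comparison is the causal one.
Pooled: Drug W 25.1% vs Drug N 35.4%; Drug W is lower overall.

decreases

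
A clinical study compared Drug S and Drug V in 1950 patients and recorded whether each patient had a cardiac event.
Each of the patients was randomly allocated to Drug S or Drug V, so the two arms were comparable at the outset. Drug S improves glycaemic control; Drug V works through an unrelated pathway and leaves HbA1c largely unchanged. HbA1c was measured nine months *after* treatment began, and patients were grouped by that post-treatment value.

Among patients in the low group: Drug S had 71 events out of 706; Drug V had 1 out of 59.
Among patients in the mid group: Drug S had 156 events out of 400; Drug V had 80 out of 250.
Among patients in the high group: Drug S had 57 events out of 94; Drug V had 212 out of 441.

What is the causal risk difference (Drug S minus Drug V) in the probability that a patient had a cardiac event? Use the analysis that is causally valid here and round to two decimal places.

-0.15

HbA1c lies on the pathway drug → HbA1c → outcome, so adjusting for it blocks the indirect effect. For the total causal effect of drug, use the unadjusted pooled rates.
The causal difference is the pooled difference: 0.237 − 0.391 = -0.154.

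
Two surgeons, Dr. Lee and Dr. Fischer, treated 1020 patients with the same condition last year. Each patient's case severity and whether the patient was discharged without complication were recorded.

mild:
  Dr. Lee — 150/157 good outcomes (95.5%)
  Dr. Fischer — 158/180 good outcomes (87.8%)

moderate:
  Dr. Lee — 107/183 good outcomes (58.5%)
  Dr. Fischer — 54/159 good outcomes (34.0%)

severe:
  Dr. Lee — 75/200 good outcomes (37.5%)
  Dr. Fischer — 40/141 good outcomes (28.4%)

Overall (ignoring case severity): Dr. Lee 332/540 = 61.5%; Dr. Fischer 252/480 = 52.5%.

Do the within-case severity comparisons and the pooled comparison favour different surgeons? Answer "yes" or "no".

no

Within each case severity level (mild 95.5% vs 87.8%; moderate 58.5% vs 34.0%; severe 37.5% vs 28.4%), Dr. Lee has the higher rate every time. Pooled: 61.5% vs 52.5% — Dr. Lee has the higher rate overall. They agree.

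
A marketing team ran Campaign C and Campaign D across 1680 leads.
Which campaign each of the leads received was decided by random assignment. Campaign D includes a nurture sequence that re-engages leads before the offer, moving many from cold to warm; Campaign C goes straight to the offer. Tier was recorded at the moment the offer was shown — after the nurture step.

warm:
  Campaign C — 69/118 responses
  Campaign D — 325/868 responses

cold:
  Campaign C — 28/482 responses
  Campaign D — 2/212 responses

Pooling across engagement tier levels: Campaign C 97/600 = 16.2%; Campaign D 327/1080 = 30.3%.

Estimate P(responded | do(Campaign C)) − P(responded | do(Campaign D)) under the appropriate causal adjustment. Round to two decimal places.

-0.14

The stratified and pooled comparisons disagree (Campaign C wins within each engagement tier; Campaign D wins overall), so the answer turns on the causal role of engagement tier.
The distribution of engagement tier is itself part of what the campaign does — it is an intermediate outcome. Holding it fixed would remove that part of the effect; the total effect is the pooled difference.
The causal difference is the pooled difference: 0.162 − 0.303 = -0.141.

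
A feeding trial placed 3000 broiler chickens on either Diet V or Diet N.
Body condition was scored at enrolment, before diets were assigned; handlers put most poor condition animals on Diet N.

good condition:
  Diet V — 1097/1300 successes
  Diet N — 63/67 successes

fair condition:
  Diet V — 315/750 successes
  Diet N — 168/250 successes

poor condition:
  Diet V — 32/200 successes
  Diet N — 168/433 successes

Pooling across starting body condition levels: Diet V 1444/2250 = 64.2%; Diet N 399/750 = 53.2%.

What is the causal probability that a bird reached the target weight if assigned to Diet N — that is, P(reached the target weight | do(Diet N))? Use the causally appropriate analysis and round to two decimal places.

0.73

The starting body condition-specific comparison favours Diet N throughout, but the pooled figures favour Diet V. The question is whether to condition on starting body condition.
Here starting body condition is a common cause — it drives both which diet a case falls under and the outcome. The crude comparison mixes populations; the stratum-specific rates are the causally relevant ones.
Standardising Diet N to the population starting body condition mix: 0.456·63/67 + 0.333·168/250 + 0.211·168/433 = 0.734.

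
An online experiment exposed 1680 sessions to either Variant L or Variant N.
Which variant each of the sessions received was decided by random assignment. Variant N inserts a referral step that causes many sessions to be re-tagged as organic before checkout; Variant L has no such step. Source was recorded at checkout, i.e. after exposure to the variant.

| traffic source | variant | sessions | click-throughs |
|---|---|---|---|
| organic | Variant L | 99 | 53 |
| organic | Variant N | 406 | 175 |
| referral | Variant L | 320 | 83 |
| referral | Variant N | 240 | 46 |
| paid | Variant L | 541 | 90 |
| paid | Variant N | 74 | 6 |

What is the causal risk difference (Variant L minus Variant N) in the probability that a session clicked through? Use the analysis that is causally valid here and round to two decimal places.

Traffic source lies on the pathway variant → traffic source → outcome, so adjusting for it blocks the indirect effect. For the total causal effect of variant, use the unadjusted pooled rates.
The causal difference is the pooled difference: 0.235 − 0.315 = -0.080.

-0.08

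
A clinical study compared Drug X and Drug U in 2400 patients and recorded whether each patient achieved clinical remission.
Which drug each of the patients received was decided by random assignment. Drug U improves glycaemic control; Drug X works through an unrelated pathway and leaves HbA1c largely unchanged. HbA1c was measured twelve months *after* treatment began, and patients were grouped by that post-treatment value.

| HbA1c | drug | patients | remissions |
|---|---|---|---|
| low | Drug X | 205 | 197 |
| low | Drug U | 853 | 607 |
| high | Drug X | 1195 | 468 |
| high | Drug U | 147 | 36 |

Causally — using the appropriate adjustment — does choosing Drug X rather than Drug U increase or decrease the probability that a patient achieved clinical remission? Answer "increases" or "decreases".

Drug X is higher inside every HbA1c stratum but Drug U is higher in aggregate. Whether to stratify depends on how HbA1c relates to the drug.
Because the drug influences HbA1c, HbA1c is a post-treatment mediator, not a confounder. Stratifying on it would bias the estimate; the causal effect is the crude pooled difference.
Pooled: Drug X 47.5% vs Drug U 64.3%; Drug U is higher overall.

decreases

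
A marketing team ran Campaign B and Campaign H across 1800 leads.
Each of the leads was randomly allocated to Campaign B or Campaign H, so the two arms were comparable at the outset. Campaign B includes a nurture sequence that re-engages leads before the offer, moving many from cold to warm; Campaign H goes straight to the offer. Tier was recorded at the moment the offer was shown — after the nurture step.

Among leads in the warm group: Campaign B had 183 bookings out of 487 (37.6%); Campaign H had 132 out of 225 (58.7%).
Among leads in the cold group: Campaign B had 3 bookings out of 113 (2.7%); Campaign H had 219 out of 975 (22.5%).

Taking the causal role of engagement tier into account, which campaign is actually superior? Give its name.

Campaign H is higher inside every engagement tier stratum but Campaign B is higher in aggregate. Whether to stratify depends on how engagement tier relates to the campaign.
Engagement tier lies on the pathway campaign → engagement tier → outcome, so adjusting for it blocks the indirect effect. For the total causal effect of campaign, use the unadjusted pooled rates.
Pooled: Campaign B 31.0% vs Campaign H 29.2%; Campaign B is higher overall.

Campaign B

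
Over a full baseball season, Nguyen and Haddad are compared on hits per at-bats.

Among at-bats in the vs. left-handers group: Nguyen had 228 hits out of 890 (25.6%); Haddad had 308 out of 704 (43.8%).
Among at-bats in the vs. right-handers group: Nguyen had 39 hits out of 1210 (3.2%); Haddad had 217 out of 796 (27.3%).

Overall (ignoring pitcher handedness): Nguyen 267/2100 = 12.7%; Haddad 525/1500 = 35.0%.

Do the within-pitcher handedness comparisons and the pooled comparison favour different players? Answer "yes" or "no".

Within each pitcher handedness level (vs. left-handers 25.6% vs 43.8%; vs. right-handers 3.2% vs 27.3%), Haddad has the higher rate every time. Pooled: 12.7% vs 35.0% — Haddad has the higher rate overall. They agree.

no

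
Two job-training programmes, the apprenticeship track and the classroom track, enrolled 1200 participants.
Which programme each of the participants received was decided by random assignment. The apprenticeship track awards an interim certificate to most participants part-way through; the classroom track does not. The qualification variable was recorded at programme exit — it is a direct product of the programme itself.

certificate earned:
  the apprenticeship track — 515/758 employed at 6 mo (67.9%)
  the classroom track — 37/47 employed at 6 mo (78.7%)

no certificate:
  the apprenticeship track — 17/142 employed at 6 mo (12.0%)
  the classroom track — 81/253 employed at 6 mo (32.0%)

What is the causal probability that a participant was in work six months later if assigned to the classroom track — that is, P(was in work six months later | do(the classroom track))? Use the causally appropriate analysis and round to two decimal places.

Because the programme influences qualification attained during the programme, qualification attained during the programme is a post-treatment mediator, not a confounder. Stratifying on it would bias the estimate; the causal effect is the crude pooled difference.
So P(outcome | do(the classroom track)) is just the pooled rate for the classroom track: 118/300 = 0.393.

0.39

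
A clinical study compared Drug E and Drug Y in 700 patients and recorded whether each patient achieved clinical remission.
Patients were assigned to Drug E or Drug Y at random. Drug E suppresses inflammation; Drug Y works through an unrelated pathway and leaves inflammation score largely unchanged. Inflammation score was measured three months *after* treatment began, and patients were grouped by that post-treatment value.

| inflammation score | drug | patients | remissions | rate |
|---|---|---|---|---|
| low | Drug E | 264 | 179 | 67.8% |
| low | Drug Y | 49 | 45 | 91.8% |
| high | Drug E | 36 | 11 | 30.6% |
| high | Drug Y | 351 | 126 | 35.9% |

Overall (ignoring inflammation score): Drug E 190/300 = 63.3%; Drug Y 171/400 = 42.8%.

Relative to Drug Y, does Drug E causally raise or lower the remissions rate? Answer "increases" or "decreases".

increases

Because the drug influences inflammation score, inflammation score is a post-treatment mediator, not a confounder. Stratifying on it would bias the estimate; the causal effect is the crude pooled difference.
Pooled: Drug E 63.3% vs Drug Y 42.8%; Drug E is higher overall.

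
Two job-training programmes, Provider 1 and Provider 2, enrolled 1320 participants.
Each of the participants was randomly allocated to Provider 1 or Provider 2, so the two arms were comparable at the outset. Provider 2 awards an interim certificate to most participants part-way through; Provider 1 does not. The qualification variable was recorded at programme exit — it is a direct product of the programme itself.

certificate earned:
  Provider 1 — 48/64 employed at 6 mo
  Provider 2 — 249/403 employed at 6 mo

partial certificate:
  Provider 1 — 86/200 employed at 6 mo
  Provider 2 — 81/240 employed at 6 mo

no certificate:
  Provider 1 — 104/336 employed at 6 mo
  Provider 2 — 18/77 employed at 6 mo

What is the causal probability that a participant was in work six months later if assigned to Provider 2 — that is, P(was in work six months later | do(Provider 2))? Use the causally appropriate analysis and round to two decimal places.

Qualification attained during the programme is downstream of the programme. One should not condition on a consequence of treatment, so the overall rates are the right comparison.
So P(outcome | do(Provider 2)) is just the pooled rate for Provider 2: 348/720 = 0.483.

0.48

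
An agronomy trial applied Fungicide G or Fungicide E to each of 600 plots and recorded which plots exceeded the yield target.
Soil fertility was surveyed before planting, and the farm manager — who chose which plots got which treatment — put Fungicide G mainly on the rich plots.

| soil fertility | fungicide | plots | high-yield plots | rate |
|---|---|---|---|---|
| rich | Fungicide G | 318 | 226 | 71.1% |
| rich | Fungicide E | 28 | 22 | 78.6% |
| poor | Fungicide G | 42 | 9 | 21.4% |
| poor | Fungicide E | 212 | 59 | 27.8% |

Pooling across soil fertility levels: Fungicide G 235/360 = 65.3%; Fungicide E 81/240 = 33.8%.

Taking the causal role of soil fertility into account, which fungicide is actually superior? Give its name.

Fungicide E

Soil fertility is set before the fungicide has any effect — it is not caused by the fungicide — and it independently drives the outcome. That makes it a confounder, so the causal comparison is within soil fertility levels.
Within each level — rich: 71.1% vs 78.6%; poor: 21.4% vs 27.8% — Fungicide E is higher every time.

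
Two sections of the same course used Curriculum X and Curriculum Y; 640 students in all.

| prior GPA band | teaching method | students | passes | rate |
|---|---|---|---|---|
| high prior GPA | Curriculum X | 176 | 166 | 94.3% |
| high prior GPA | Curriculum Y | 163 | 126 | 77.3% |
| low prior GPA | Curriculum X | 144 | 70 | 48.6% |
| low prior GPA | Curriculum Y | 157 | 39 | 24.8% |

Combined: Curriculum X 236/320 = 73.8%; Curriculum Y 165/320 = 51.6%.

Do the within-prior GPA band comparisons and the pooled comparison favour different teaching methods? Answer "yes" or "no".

no

Within each prior GPA band level (high prior GPA 94.3% vs 77.3%; low prior GPA 48.6% vs 24.8%), Curriculum X has the higher rate every time. Pooled: 73.8% vs 51.6% — Curriculum X has the higher rate overall. They agree.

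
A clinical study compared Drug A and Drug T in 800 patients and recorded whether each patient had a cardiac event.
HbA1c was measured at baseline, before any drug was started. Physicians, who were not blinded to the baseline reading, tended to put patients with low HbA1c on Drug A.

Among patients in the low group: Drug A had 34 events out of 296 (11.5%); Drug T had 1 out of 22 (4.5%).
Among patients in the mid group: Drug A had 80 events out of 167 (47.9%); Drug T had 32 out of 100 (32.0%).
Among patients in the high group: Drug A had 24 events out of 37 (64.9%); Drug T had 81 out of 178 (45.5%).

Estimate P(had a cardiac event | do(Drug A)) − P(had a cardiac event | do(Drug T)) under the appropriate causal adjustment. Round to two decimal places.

+0.13

The imbalance in HbA1c arose from how patients were allocated, not from anything the drug did; and HbA1c independently affects the outcome. The pooled gap is confounded — condition on HbA1c.
Adjusting over the population distribution of HbA1c: 0.398·(0.115−0.045) + 0.334·(0.479−0.320) + 0.269·(0.649−0.455) = +0.133.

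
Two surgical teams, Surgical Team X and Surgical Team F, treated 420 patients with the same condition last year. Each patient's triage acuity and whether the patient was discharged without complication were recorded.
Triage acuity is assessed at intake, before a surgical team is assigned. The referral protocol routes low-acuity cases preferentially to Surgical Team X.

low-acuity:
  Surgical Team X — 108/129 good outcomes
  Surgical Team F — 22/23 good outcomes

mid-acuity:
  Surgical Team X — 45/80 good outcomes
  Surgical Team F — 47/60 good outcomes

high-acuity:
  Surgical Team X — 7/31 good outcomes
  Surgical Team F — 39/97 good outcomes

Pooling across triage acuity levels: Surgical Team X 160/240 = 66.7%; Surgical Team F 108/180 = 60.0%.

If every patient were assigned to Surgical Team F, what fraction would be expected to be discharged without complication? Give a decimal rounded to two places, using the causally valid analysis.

0.73

Here triage acuity is a common cause — it drives both which surgical team a case falls under and the outcome. The crude comparison mixes populations; the stratum-specific rates are the causally relevant ones.
Standardising Surgical Team F to the population triage acuity mix: 0.362·22/23 + 0.333·47/60 + 0.305·39/97 = 0.730.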